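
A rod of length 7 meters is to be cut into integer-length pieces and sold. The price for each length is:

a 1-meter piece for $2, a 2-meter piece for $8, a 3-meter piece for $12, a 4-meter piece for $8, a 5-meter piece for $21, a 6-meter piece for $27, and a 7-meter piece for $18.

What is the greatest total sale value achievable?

29

Let r[k] be the best obtainable value from length k. For each k, try every first piece i and keep the best of price[i] + r[k−i].
r[1] = 2
r[2] = max(2+2, 8+0) = 8
r[3] = max(2+8, 8+2, 12+0) = 12
r[4] = max(2+12, 8+8, 12+2, 8+0) = 16
r[5] = max(2+16, 8+12, 12+8, 8+2, 21+0) = 21
r[6] = max(2+21, 8+16, 12+12, 8+8, 21+2, 27+0) = 27
r[7] = max(2+27, 8+21, 12+16, …, 27+2, 18+0) = 29
One optimal cutting: 6 + 1 → $27 + $2 = $29.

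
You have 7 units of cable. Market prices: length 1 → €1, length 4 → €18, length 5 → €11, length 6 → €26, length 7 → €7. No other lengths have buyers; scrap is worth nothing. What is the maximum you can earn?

Let r[k] be the best obtainable value from length k. For each k, try every first piece i and keep the best of price[i] + r[k−i].
r[1] = 1
r[2] = 2  (first piece 1, then r[1]=1)
r[3] = 3  (first piece 1, then r[2]=2)
r[4] = max(1+3, 18+0) = 18
r[5] = max(1+18, 18+1, 11+0) = 19
r[6] = max(1+19, 18+2, 11+1, 26+0) = 26
r[7] = max(1+26, 18+3, 11+2, 26+1, 7+0) = 27
One optimal cutting: 6 + 1 → €27.

27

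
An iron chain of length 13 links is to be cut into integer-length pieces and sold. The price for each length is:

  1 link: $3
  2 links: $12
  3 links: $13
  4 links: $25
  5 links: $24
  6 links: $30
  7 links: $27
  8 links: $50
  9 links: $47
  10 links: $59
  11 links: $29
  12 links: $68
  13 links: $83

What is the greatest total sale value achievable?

Let r[k] be the best obtainable value from length k. For each k, try every first piece i and keep the best of price[i] + r[k−i].
r[1] = 3
r[2] = max(3+3, 12+0) = 12
r[3] = max(3+12, 12+3, 13+0) = 15
r[4] = max(3+15, 12+12, 13+3, 25+0) = 25
r[5] = max(3+25, 12+15, 13+12, 25+3, 24+0) = 28
r[6] = max(3+28, 12+25, 13+15, 25+12, 24+3, 30+0) = 37
r[7] = max(3+37, 12+28, 13+25, …, 30+3, 27+0) = 40
r[8] = max(3+40, 12+37, 13+28, …, 27+3, 50+0) = 50
r[9] = max(3+50, 12+40, 13+37, …, 50+3, 47+0) = 53
r[10] = max(3+53, 12+50, 13+40, …, 47+3, 59+0) = 62
r[11] = max(3+62, 12+53, 13+50, …, 59+3, 29+0) = 65
r[12] = max(3+65, 12+62, 13+53, …, 29+3, 68+0) = 75
r[13] = max(3+75, 12+65, 13+62, …, 68+3, 83+0) = 83
Best is to sell the whole 13-link piece uncut for $83.

83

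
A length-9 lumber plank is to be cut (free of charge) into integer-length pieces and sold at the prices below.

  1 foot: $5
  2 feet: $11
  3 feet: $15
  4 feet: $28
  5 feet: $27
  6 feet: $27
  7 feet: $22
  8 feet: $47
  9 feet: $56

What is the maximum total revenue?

Consider every possible first cut. r[k] is the best of p[i]+r[k−i] over all sellable i≤k.
r[1] = 5
r[2] = max(5+5, 11+0) = 11
r[3] = max(5+11, 11+5, 15+0) = 16
r[4] = max(5+16, 11+11, 15+5, 28+0) = 28
r[5] = max(5+28, 11+16, 15+11, 28+5, 27+0) = 33
r[6] = max(5+33, 11+28, 15+16, 28+11, 27+5, 27+0) = 39
r[7] = max(5+39, 11+33, 15+28, …, 27+5, 22+0) = 44
r[8] = max(5+44, 11+39, 15+33, …, 22+5, 47+0) = 56
r[9] = max(5+56, 11+44, 15+39, …, 47+5, 56+0) = 61
One optimal cutting: 4 + 4 + 1 → $28 + $28 + $5 = $61.

61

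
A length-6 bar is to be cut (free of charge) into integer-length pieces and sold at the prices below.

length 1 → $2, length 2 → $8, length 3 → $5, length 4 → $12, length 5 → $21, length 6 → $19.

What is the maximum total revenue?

24

Consider every possible first cut. best[k] is the best of p[i]+best[k−i] over all sellable i≤k.
best[1] = 2
best[2] = 8
best[3] = 10  (first piece 1, then best[2]=8)
best[4] = 16  (first piece 2, then best[2]=8)
best[5] = 21
best[6] = 24  (first piece 2, then best[4]=16)
One optimal cutting: 2 + 2 + 2 → $8 + $8 + $8 = $24.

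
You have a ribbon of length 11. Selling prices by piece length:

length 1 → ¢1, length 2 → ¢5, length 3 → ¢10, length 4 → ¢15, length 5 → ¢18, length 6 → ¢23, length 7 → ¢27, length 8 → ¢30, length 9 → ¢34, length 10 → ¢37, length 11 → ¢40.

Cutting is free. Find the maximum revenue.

42

Let R[k] be the best obtainable value from length k. For each k, try every first piece i and keep the best of price[i] + R[k−i].
R[1] = 1
R[2] = 5
R[3] = 10
R[4] = 15
R[5] = 18
R[6] = 23
R[7] = 27
R[8] = 30  (first piece 4, then R[4]=15)
R[9] = 34
R[10] = 38  (first piece 4, then R[6]=23)
R[11] = 42  (first piece 4, then R[7]=27)
One optimal cutting: 7 + 4 → ¢27 + ¢15 = ¢42.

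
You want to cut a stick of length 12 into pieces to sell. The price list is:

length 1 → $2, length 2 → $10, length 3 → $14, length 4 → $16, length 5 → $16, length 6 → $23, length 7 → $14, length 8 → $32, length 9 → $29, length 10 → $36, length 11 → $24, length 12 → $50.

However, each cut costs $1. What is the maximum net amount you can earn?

55

Let net[k] be the best obtainable value from length k. For each k, try every first piece i and keep the best of price[i] + net[k−i] minus the 1 cut fee when i<k.
net[1] = 2
net[2] = max(2+2-1, 10+0) = 10
net[3] = max(2+10-1, 10+2-1, 14+0) = 14
net[4] = max(2+14-1, 10+10-1, 14+2-1, 16+0) = 19
net[5] = max(2+19-1, 10+14-1, 14+10-1, 16+2-1, 16+0) = 23
net[6] = max(2+23-1, 10+19-1, 14+14-1, 16+10-1, 16+2-1, 23+0) = 28
net[7] = max(2+28-1, 10+23-1, 14+19-1, …, 23+2-1, 14+0) = 32
net[8] = max(2+32-1, 10+28-1, 14+23-1, …, 14+2-1, 32+0) = 37
net[9] = max(2+37-1, 10+32-1, 14+28-1, …, 32+2-1, 29+0) = 41
net[10] = max(2+41-1, 10+37-1, 14+32-1, …, 29+2-1, 36+0) = 46
net[11] = max(2+46-1, 10+41-1, 14+37-1, …, 36+2-1, 24+0) = 50
net[12] = max(2+50-1, 10+46-1, 14+41-1, …, 24+2-1, 50+0) = 55
One optimal plan: pieces 2 + 2 + 2 + 2 + 2 + 2 (5 cuts) → $60 − $5 = $55.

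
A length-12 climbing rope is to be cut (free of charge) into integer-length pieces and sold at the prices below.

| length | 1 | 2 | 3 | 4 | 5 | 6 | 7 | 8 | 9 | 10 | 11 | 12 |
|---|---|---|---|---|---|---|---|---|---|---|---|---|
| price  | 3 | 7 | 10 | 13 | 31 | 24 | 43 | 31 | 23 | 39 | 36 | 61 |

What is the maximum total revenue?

Let best[k] be the best obtainable value from length k. For each k, try every first piece i and keep the best of price[i] + best[k−i].
best[1] = 3
best[2] = max(3+3, 7+0) = 7
best[3] = max(3+7, 7+3, 10+0) = 10
best[4] = max(3+10, 7+7, 10+3, 13+0) = 14
best[5] = max(3+14, 7+10, 10+7, 13+3, 31+0) = 31
best[6] = max(3+31, 7+14, 10+10, 13+7, 31+3, 24+0) = 34
best[7] = max(3+34, 7+31, 10+14, …, 24+3, 43+0) = 43
best[8] = max(3+43, 7+34, 10+31, …, 43+3, 31+0) = 46
best[9] = max(3+46, 7+43, 10+34, …, 31+3, 23+0) = 50
best[10] = max(3+50, 7+46, 10+43, …, 23+3, 39+0) = 62
best[11] = max(3+62, 7+50, 10+46, …, 39+3, 36+0) = 65
best[12] = max(3+65, 7+62, 10+50, …, 36+3, 61+0) = 74
One optimal cutting: 7 + 5 → €43 + €31 = €74.

74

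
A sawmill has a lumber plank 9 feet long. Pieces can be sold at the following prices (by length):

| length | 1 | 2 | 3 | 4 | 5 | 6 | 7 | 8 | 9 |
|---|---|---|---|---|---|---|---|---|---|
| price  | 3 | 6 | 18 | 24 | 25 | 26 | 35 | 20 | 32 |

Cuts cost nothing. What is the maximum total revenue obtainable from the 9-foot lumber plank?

Build best[k] bottom-up: best[k] = max over allowed piece i of (p[i] + best[k−i]).
best[1] = 3
best[2] = 6  (first piece 1, then best[1]=3)
best[3] = 18
best[4] = 24
best[5] = 27  (first piece 1, then best[4]=24)
best[6] = 36  (first piece 3, then best[3]=18)
best[7] = 42  (first piece 3, then best[4]=24)
best[8] = 48  (first piece 4, then best[4]=24)
best[9] = 54  (first piece 3, then best[6]=36)
One optimal cutting: 3 + 3 + 3 → $18 + $18 + $18 = $54.

54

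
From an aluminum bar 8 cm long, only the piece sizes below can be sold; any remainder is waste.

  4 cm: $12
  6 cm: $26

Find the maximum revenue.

26

Consider every possible first cut. best[k] is the best of p[i]+best[k−i] over all sellable i≤k.
best[1] = 0
best[2] = 0
best[3] = 0
best[4] = 12
best[5] = 12
best[6] = max(12+0, 26+0) = 26
best[7] = max(12+0, 26+0) = 26
best[8] = max(12+12, 26+0) = 26
One optimal cutting: pieces 6 with 2 cm of scrap → $26.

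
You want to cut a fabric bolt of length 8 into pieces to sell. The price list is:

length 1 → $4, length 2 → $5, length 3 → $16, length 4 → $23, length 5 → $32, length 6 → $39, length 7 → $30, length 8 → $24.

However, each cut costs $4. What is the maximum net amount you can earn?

44

Consider every possible first cut. r[k] is the best of p[i]+r[k−i] over all sellable i≤k, charging 4 whenever i<k.
r[1] = 4
r[2] = 5
r[3] = 16
r[4] = 23
r[5] = 32
r[6] = 39
r[7] = 39  (first piece 1, then r[6]=39)
r[8] = 44  (first piece 3, then r[5]=32)
One optimal plan: pieces 5 + 3 (1 cut) → $48 − $4 = $44.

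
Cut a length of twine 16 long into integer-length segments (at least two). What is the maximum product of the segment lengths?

Let f[k] be the best product for length k (with at least one cut). For each first piece i, the rest contributes max(k−i, f[k−i]).
f[2] = 1*max(1,0) = 1*1 = 1
f[3] = max(1*2, 2*1) = 2
f[4] = max(1*3, 2*2, 3*1) = 4
f[5] = max(1*4, 2*3, 3*2, 4*1) = 6
f[6] = max(1*6, 2*4, 3*3, 4*2, 5*1) = 9
f[7] = max(1*9, 2*6, 3*4, 4*3, 5*2, 6*1) = 12
f[8] = max(1*12, 2*9, 3*6, …, 6*2, 7*1) = 18
f[9] = max(1*18, 2*12, 3*9, …, 7*2, 8*1) = 27
f[10] = max(1*27, 2*18, 3*12, …, 8*2, 9*1) = 36
f[11] = max(1*36, 2*27, 3*18, …, 9*2, 10*1) = 54
f[12] = max(1*54, 2*36, 3*27, …, 10*2, 11*1) = 81
f[13] = max(1*81, 2*54, 3*36, …, 11*2, 12*1) = 108
f[14] = max(1*108, 2*81, 3*54, …, 12*2, 13*1) = 162
f[15] = max(1*162, 2*108, 3*81, …, 13*2, 14*1) = 243
f[16] = max(1*243, 2*162, 3*108, …, 14*2, 15*1) = 324
One optimal split: 3 + 3 + 3 + 3 + 2 + 2; product 3*3*3*3*2*2 = 324.

324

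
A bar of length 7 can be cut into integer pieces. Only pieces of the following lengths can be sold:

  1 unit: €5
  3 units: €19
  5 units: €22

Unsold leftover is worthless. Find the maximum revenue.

Let r[k] be the best obtainable value from length k. For each k, try every first piece i and keep the best of price[i] + r[k−i].
r[1] = 5
r[2] = 10  (first piece 1, then r[1]=5)
r[3] = max(5+10, 19+0) = 19
r[4] = max(5+19, 19+5) = 24
r[5] = max(5+24, 19+10, 22+0) = 29
r[6] = max(5+29, 19+19, 22+5) = 38
r[7] = max(5+38, 19+24, 22+10) = 43
One optimal cutting: 3 + 3 + 1 → €43.

43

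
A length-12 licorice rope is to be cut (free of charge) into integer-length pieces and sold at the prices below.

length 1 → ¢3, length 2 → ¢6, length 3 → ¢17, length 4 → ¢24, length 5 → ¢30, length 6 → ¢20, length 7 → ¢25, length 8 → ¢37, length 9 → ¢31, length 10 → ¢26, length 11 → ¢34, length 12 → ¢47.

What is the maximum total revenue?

72

Consider every possible first cut. v[k] is the best of p[i]+v[k−i] over all sellable i≤k.
v[1] = 3
v[2] = 6  (first piece 1, then v[1]=3)
v[3] = 17
v[4] = 24
v[5] = 30
v[6] = 34  (first piece 3, then v[3]=17)
v[7] = 41  (first piece 3, then v[4]=24)
v[8] = 48  (first piece 4, then v[4]=24)
v[9] = 54  (first piece 4, then v[5]=30)
v[10] = 60  (first piece 5, then v[5]=30)
v[11] = 65  (first piece 3, then v[8]=48)
v[12] = 72  (first piece 4, then v[8]=48)
One optimal cutting: 4 + 4 + 4 → ¢24 + ¢24 + ¢24 = ¢72.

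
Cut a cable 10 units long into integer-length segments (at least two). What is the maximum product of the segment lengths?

Fill P[k] for k=2..10: at each k try every first piece i and multiply by the better of (k−i) uncut or P[k−i].
Small cases: P[2]=1, P[3]=2, P[4]=4.
P[5] = 2*max(3,2) = 2*3 = 6
P[6] = 3*max(3,2) = 3*3 = 9
P[7] = 2*max(5,6) = 2*6 = 12
P[8] = 2*max(6,9) = 2*9 = 18
P[9] = 3*max(6,9) = 3*9 = 27
P[10] = 2*max(8,18) = 2*18 = 36
One optimal split: 3 + 3 + 2 + 2; product 3*3*2*2 = 36.

36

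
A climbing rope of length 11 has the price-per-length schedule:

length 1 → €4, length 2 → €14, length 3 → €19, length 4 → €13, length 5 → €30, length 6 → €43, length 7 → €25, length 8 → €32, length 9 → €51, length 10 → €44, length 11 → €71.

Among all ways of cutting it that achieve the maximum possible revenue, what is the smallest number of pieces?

3

Consider every possible first cut. r[k] is the best of p[i]+r[k−i] over all sellable i≤k.
r[1] = 4
r[2] = max(4+4, 14+0) = 14
r[3] = max(4+14, 14+4, 19+0) = 19
r[4] = max(4+19, 14+14, 19+4, 13+0) = 28
r[5] = max(4+28, 14+19, 19+14, 13+4, 30+0) = 33
r[6] = max(4+33, 14+28, 19+19, 13+14, 30+4, 43+0) = 43
r[7] = max(4+43, 14+33, 19+28, …, 43+4, 25+0) = 47
r[8] = max(4+47, 14+43, 19+33, …, 25+4, 32+0) = 57
r[9] = max(4+57, 14+47, 19+43, …, 32+4, 51+0) = 62
r[10] = max(4+62, 14+57, 19+47, …, 51+4, 44+0) = 71
r[11] = max(4+71, 14+62, 19+57, …, 44+4, 71+0) = 76
Maximum revenue is €76.
Now minimize piece count subject to staying optimal: for each k, pieces[k] = 1 + min over i with p[i]+r[k−i]=r[k] of pieces[k−i].
pieces[8] = 2
pieces[9] = 2
pieces[10] = 3
pieces[11] = 3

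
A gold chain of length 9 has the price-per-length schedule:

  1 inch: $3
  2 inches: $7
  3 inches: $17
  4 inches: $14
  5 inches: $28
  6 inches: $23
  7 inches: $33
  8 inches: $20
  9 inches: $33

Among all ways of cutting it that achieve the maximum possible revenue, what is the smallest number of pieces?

Let r[k] be the best obtainable value from length k. For each k, try every first piece i and keep the best of price[i] + r[k−i].
r[1] = 3
r[2] = 7
r[3] = 17
r[4] = 20  (first piece 1, then r[3]=17)
r[5] = 28
r[6] = 34  (first piece 3, then r[3]=17)
r[7] = 37  (first piece 1, then r[6]=34)
r[8] = 45  (first piece 3, then r[5]=28)
r[9] = 51  (first piece 3, then r[6]=34)
Maximum revenue is $51.
Now minimize piece count subject to staying optimal: for each k, pieces[k] = 1 + min over i with p[i]+r[k−i]=r[k] of pieces[k−i].
pieces[6] = 2
pieces[7] = 3
pieces[8] = 2
pieces[9] = 3

3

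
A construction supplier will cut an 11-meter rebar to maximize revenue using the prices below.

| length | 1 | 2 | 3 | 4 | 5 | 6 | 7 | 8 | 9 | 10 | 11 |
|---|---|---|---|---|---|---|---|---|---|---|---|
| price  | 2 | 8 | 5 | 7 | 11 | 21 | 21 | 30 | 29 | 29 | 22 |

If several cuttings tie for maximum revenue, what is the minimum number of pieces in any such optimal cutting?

Build r[k] bottom-up: r[k] = max over allowed piece i of (p[i] + r[k−i]).
r[1] = 2
r[2] = max(2+2, 8+0) = 8
r[3] = max(2+8, 8+2, 5+0) = 10
r[4] = max(2+10, 8+8, 5+2, 7+0) = 16
r[5] = max(2+16, 8+10, 5+8, 7+2, 11+0) = 18
r[6] = max(2+18, 8+16, 5+10, 7+8, 11+2, 21+0) = 24
r[7] = max(2+24, 8+18, 5+16, …, 21+2, 21+0) = 26
r[8] = max(2+26, 8+24, 5+18, …, 21+2, 30+0) = 32
r[9] = max(2+32, 8+26, 5+24, …, 30+2, 29+0) = 34
r[10] = max(2+34, 8+32, 5+26, …, 29+2, 29+0) = 40
r[11] = max(2+40, 8+34, 5+32, …, 29+2, 22+0) = 42
Maximum revenue is ₹42.
Now minimize piece count subject to staying optimal: for each k, pieces[k] = 1 + min over i with p[i]+r[k−i]=r[k] of pieces[k−i].
pieces[8] = 4
pieces[9] = 5
pieces[10] = 5
pieces[11] = 6

6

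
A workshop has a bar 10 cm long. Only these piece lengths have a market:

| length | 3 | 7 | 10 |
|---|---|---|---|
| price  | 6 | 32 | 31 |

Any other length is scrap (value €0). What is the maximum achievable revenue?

38

Build best[k] bottom-up: best[k] = max over allowed piece i of (p[i] + best[k−i]).
best[1] = 0
best[2] = 0
best[3] = 6
best[4] = 6
best[5] = 6
best[6] = 12  (first piece 3, then best[3]=6)
best[7] = max(6+6, 32+0) = 32
best[8] = max(6+6, 32+0) = 32
best[9] = max(6+12, 32+0) = 32
best[10] = max(6+32, 32+6, 31+0) = 38
One optimal cutting: 7 + 3 → €38.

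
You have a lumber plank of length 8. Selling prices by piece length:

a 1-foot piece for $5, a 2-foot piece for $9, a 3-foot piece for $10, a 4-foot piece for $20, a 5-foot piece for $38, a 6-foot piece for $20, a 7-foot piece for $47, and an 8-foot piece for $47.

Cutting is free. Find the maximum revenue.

53

Let best[k] be the best obtainable value from length k. For each k, try every first piece i and keep the best of price[i] + best[k−i].
best[1] = 5
best[2] = max(5+5, 9+0) = 10
best[3] = max(5+10, 9+5, 10+0) = 15
best[4] = max(5+15, 9+10, 10+5, 20+0) = 20
best[5] = max(5+20, 9+15, 10+10, 20+5, 38+0) = 38
best[6] = max(5+38, 9+20, 10+15, 20+10, 38+5, 20+0) = 43
best[7] = max(5+43, 9+38, 10+20, …, 20+5, 47+0) = 48
best[8] = max(5+48, 9+43, 10+38, …, 47+5, 47+0) = 53
One optimal cutting: 5 + 1 + 1 + 1 → $38 + $5 + $5 + $5 = $53.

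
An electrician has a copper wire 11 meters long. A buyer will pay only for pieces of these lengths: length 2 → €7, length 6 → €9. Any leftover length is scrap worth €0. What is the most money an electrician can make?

Let f[k] be the best obtainable value from length k. For each k, try every first piece i and keep the best of price[i] + f[k−i].
f[1] = 0
f[2] = 7
f[3] = 7
f[4] = 14  (first piece 2, then f[2]=7)
f[5] = 14
f[6] = max(7+14, 9+0) = 21
f[7] = max(7+14, 9+0) = 21
f[8] = max(7+21, 9+7) = 28
f[9] = max(7+21, 9+7) = 28
f[10] = max(7+28, 9+14) = 35
f[11] = max(7+28, 9+14) = 35
One optimal cutting: pieces 2 + 2 + 2 + 2 + 2 with 1 meter of scrap → €35.

35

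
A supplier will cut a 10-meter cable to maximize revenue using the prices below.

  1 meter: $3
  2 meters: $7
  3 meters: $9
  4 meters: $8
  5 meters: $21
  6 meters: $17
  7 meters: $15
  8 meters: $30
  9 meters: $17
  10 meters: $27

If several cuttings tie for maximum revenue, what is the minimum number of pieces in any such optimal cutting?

Consider every possible first cut. r[k] is the best of p[i]+r[k−i] over all sellable i≤k.
r[1] = 3
r[2] = 7
r[3] = 10  (first piece 1, then r[2]=7)
r[4] = 14  (first piece 2, then r[2]=7)
r[5] = 21
r[6] = 24  (first piece 1, then r[5]=21)
r[7] = 28  (first piece 2, then r[5]=21)
r[8] = 31  (first piece 1, then r[7]=28)
r[9] = 35  (first piece 2, then r[7]=28)
r[10] = 42  (first piece 5, then r[5]=21)
Maximum revenue is $42.
Now minimize piece count subject to staying optimal: for each k, pieces[k] = 1 + min over i with p[i]+r[k−i]=r[k] of pieces[k−i].
pieces[7] = 2
pieces[8] = 3
pieces[9] = 3
pieces[10] = 2

2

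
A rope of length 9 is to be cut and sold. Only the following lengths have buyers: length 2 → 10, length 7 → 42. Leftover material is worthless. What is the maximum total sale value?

Build r[k] bottom-up: r[k] = max over allowed piece i of (p[i] + r[k−i]).
r[1] = 0
r[2] = 10
r[3] = 10
r[4] = 20  (first piece 2, then r[2]=10)
r[5] = 20
r[6] = 30  (first piece 2, then r[4]=20)
r[7] = max(10+20, 42+0) = 42
r[8] = max(10+30, 42+0) = 42
r[9] = max(10+42, 42+10) = 52
One optimal cutting: 7 + 2 → 52.

52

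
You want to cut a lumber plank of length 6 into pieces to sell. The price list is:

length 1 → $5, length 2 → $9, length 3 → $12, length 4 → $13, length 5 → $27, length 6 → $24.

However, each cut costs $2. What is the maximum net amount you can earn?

30

Consider every possible first cut. v[k] is the best of p[i]+v[k−i] over all sellable i≤k, charging 2 whenever i<k.
v[1] = 5
v[2] = max(5+5-2, 9+0) = 9
v[3] = max(5+9-2, 9+5-2, 12+0) = 12
v[4] = max(5+12-2, 9+9-2, 12+5-2, 13+0) = 16
v[5] = max(5+16-2, 9+12-2, 12+9-2, 13+5-2, 27+0) = 27
v[6] = max(5+27-2, 9+16-2, 12+12-2, 13+9-2, 27+5-2, 24+0) = 30
One optimal plan: pieces 5 + 1 (1 cut) → $32 − $2 = $30.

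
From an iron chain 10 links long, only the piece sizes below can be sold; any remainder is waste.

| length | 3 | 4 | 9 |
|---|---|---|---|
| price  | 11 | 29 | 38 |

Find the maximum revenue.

Build best[k] bottom-up: best[k] = max over allowed piece i of (p[i] + best[k−i]).
best[1] = 0
best[2] = 0
best[3] = 11
best[4] = 29
best[5] = 29
best[6] = 29
best[7] = 40  (first piece 3, then best[4]=29)
best[8] = 58  (first piece 4, then best[4]=29)
best[9] = 58
best[10] = 58
One optimal cutting: pieces 4 + 4 with 2 links of scrap → $58.

58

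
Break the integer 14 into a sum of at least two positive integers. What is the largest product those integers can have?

Fill prod[k] for k=2..14: at each k try every first piece i and multiply by the better of (k−i) uncut or prod[k−i].
prod[2] = 1·max(1,0) = 1·1 = 1
prod[3] = 1·max(2,1) = 1·2 = 2
prod[4] = 2·max(2,1) = 2·2 = 4
prod[5] = 2·max(3,2) = 2·3 = 6
prod[6] = 3·max(3,2) = 3·3 = 9
prod[7] = 2·max(5,6) = 2·6 = 12
prod[8] = 2·max(6,9) = 2·9 = 18
prod[9] = 3·max(6,9) = 3·9 = 27
prod[10] = 2·max(8,18) = 2·18 = 36
prod[11] = 2·max(9,27) = 2·27 = 54
prod[12] = 3·max(9,27) = 3·27 = 81
prod[13] = 2·max(11,54) = 2·54 = 108
prod[14] = 2·max(12,81) = 2·81 = 162
One optimal split: 3 + 3 + 3 + 3 + 2; product 3·3·3·3·2 = 162.

162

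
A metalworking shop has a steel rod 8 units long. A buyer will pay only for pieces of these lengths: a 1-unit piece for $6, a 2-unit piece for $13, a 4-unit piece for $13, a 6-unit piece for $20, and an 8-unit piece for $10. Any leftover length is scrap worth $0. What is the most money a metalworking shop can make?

52

Consider every possible first cut. best[k] is the best of p[i]+best[k−i] over all sellable i≤k.
best[1] = 6
best[2] = max(6+6, 13+0) = 13
best[3] = max(6+13, 13+6) = 19
best[4] = max(6+19, 13+13, 13+0) = 26
best[5] = max(6+26, 13+19, 13+6) = 32
best[6] = max(6+32, 13+26, 13+13, 20+0) = 39
best[7] = max(6+39, 13+32, 13+19, 20+6) = 45
best[8] = max(6+45, 13+39, 13+26, 20+13, 10+0) = 52
One optimal cutting: 2 + 2 + 2 + 2 → $52.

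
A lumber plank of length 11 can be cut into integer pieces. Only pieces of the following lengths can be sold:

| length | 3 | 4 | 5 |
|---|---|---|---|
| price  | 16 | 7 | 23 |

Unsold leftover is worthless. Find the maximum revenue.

55

Build f[k] bottom-up: f[k] = max over allowed piece i of (p[i] + f[k−i]).
f[1] = 0
f[2] = 0
f[3] = 16
f[4] = max(16+0, 7+0) = 16
f[5] = max(16+0, 7+0, 23+0) = 23
f[6] = max(16+16, 7+0, 23+0) = 32
f[7] = max(16+16, 7+16, 23+0) = 32
f[8] = max(16+23, 7+16, 23+16) = 39
f[9] = max(16+32, 7+23, 23+16) = 48
f[10] = max(16+32, 7+32, 23+23) = 48
f[11] = max(16+39, 7+32, 23+32) = 55
One optimal cutting: 5 + 3 + 3 → $55.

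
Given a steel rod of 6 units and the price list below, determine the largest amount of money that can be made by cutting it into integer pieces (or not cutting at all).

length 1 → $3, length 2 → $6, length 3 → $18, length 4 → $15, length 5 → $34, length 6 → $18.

37

Let v[k] be the best obtainable value from length k. For each k, try every first piece i and keep the best of price[i] + v[k−i].
v[1] = 3
v[2] = 6  (first piece 1, then v[1]=3)
v[3] = 18
v[4] = 21  (first piece 1, then v[3]=18)
v[5] = 34
v[6] = 37  (first piece 1, then v[5]=34)
One optimal cutting: 5 + 1 → $34 + $3 = $37.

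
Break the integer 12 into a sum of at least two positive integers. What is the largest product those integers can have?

81

Fill g[k] for k=2..12: at each k try every first piece i and multiply by the better of (k−i) uncut or g[k−i].
Small cases: g[2]=1, g[3]=2, g[4]=4, g[5]=6, g[6]=9.
g[7] = max(1×9, 2×6, 3×4, 4×3, 5×2, 6×1) = 12
g[8] = max(1×12, 2×9, 3×6, …, 6×2, 7×1) = 18
g[9] = max(1×18, 2×12, 3×9, …, 7×2, 8×1) = 27
g[10] = max(1×27, 2×18, 3×12, …, 8×2, 9×1) = 36
g[11] = max(1×36, 2×27, 3×18, …, 9×2, 10×1) = 54
g[12] = max(1×54, 2×36, 3×27, …, 10×2, 11×1) = 81
One optimal split: 3 + 3 + 3 + 3; product 3×3×3×3 = 81.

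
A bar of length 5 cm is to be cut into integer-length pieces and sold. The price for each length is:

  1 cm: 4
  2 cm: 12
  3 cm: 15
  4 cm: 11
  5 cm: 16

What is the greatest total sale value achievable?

28

Consider every possible first cut. best[k] is the best of p[i]+best[k−i] over all sellable i≤k.
best[1] = 4
best[2] = 12
best[3] = 16  (first piece 1, then best[2]=12)
best[4] = 24  (first piece 2, then best[2]=12)
best[5] = 28  (first piece 1, then best[4]=24)
One optimal cutting: 2 + 2 + 1 → 12 + 12 + 4 = 28.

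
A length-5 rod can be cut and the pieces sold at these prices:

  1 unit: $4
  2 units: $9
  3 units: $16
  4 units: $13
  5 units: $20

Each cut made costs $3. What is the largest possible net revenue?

22

Build r[k] bottom-up: r[k] = max over allowed piece i of (p[i] + r[k−i]) − 3 per cut.
r[1] = 4
r[2] = 9
r[3] = 16
r[4] = 17  (first piece 1, then r[3]=16)
r[5] = 22  (first piece 2, then r[3]=16)
One optimal plan: pieces 3 + 2 (1 cut) → $25 − $3 = $22.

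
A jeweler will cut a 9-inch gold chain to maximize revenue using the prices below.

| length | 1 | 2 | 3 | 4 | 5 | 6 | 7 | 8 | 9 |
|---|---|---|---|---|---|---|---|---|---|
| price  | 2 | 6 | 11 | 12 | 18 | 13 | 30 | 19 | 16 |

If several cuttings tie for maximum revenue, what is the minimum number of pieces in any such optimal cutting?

2

Build r[k] bottom-up: r[k] = max over allowed piece i of (p[i] + r[k−i]).
r[1] = 2
r[2] = 6
r[3] = 11
r[4] = 13  (first piece 1, then r[3]=11)
r[5] = 18
r[6] = 22  (first piece 3, then r[3]=11)
r[7] = 30
r[8] = 32  (first piece 1, then r[7]=30)
r[9] = 36  (first piece 2, then r[7]=30)
Maximum revenue is $36.
Now minimize piece count subject to staying optimal: for each k, pieces[k] = 1 + min over i with p[i]+r[k−i]=r[k] of pieces[k−i].
pieces[6] = 2
pieces[7] = 1
pieces[8] = 2
pieces[9] = 2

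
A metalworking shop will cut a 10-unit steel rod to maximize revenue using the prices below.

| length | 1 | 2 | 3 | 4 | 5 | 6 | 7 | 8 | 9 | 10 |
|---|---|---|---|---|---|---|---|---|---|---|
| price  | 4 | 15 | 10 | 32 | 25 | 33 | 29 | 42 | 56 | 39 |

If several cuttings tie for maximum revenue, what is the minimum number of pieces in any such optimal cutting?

Consider every possible first cut. r[k] is the best of p[i]+r[k−i] over all sellable i≤k.
r[1] = 4
r[2] = 15
r[3] = 19  (first piece 1, then r[2]=15)
r[4] = 32
r[5] = 36  (first piece 1, then r[4]=32)
r[6] = 47  (first piece 2, then r[4]=32)
r[7] = 51  (first piece 1, then r[6]=47)
r[8] = 64  (first piece 4, then r[4]=32)
r[9] = 68  (first piece 1, then r[8]=64)
r[10] = 79  (first piece 2, then r[8]=64)
Maximum revenue is $79.
Now minimize piece count subject to staying optimal: for each k, pieces[k] = 1 + min over i with p[i]+r[k−i]=r[k] of pieces[k−i].
pieces[7] = 3
pieces[8] = 2
pieces[9] = 3
pieces[10] = 3

3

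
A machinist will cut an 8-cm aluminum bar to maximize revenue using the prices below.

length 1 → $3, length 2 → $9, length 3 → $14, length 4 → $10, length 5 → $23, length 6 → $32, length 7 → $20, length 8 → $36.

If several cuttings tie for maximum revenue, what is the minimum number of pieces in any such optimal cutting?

2

Let r[k] be the best obtainable value from length k. For each k, try every first piece i and keep the best of price[i] + r[k−i].
r[1] = 3
r[2] = max(3+3, 9+0) = 9
r[3] = max(3+9, 9+3, 14+0) = 14
r[4] = max(3+14, 9+9, 14+3, 10+0) = 18
r[5] = max(3+18, 9+14, 14+9, 10+3, 23+0) = 23
r[6] = max(3+23, 9+18, 14+14, 10+9, 23+3, 32+0) = 32
r[7] = max(3+32, 9+23, 14+18, …, 32+3, 20+0) = 35
r[8] = max(3+35, 9+32, 14+23, …, 20+3, 36+0) = 41
Maximum revenue is $41.
Now minimize piece count subject to staying optimal: for each k, pieces[k] = 1 + min over i with p[i]+r[k−i]=r[k] of pieces[k−i].
pieces[5] = 1
pieces[6] = 1
pieces[7] = 2
pieces[8] = 2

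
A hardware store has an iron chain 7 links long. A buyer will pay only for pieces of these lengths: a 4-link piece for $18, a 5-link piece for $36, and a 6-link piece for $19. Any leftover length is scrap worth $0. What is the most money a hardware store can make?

Consider every possible first cut. r[k] is the best of p[i]+r[k−i] over all sellable i≤k.
r[1] = 0
r[2] = 0
r[3] = 0
r[4] = 18
r[5] = max(18+0, 36+0) = 36
r[6] = max(18+0, 36+0, 19+0) = 36
r[7] = max(18+0, 36+0, 19+0) = 36
One optimal cutting: pieces 5 with 2 links of scrap → $36.

36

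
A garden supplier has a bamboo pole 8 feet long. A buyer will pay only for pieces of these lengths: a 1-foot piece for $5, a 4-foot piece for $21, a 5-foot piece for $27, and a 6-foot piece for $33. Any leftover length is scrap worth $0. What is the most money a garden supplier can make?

Consider every possible first cut. best[k] is the best of p[i]+best[k−i] over all sellable i≤k.
best[1] = 5
best[2] = 10  (first piece 1, then best[1]=5)
best[3] = 15  (first piece 1, then best[2]=10)
best[4] = max(5+15, 21+0) = 21
best[5] = max(5+21, 21+5, 27+0) = 27
best[6] = max(5+27, 21+10, 27+5, 33+0) = 33
best[7] = max(5+33, 21+15, 27+10, 33+5) = 38
best[8] = max(5+38, 21+21, 27+15, 33+10) = 43
One optimal cutting: 6 + 1 + 1 → $43.

43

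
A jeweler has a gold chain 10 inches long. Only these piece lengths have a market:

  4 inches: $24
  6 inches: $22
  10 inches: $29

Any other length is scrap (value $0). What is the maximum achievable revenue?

48

Consider every possible first cut. best[k] is the best of p[i]+best[k−i] over all sellable i≤k.
best[1] = 0
best[2] = 0
best[3] = 0
best[4] = 24
best[5] = 24
best[6] = max(24+0, 22+0) = 24
best[7] = max(24+0, 22+0) = 24
best[8] = max(24+24, 22+0) = 48
best[9] = max(24+24, 22+0) = 48
best[10] = max(24+24, 22+24, 29+0) = 48
One optimal cutting: pieces 4 + 4 with 2 inches of scrap → $48.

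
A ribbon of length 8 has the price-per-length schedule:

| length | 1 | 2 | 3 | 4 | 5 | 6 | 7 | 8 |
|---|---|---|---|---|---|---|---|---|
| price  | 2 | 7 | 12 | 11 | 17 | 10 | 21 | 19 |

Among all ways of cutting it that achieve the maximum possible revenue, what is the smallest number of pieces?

Build r[k] bottom-up: r[k] = max over allowed piece i of (p[i] + r[k−i]).
r[1] = 2
r[2] = max(2+2, 7+0) = 7
r[3] = max(2+7, 7+2, 12+0) = 12
r[4] = max(2+12, 7+7, 12+2, 11+0) = 14
r[5] = max(2+14, 7+12, 12+7, 11+2, 17+0) = 19
r[6] = max(2+19, 7+14, 12+12, 11+7, 17+2, 10+0) = 24
r[7] = max(2+24, 7+19, 12+14, …, 10+2, 21+0) = 26
r[8] = max(2+26, 7+24, 12+19, …, 21+2, 19+0) = 31
Maximum revenue is ¢31.
Now minimize piece count subject to staying optimal: for each k, pieces[k] = 1 + min over i with p[i]+r[k−i]=r[k] of pieces[k−i].
pieces[5] = 2
pieces[6] = 2
pieces[7] = 3
pieces[8] = 3

3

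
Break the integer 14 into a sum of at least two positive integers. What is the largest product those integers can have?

162

Fill g[k] for k=2..14: at each k try every first piece i and multiply by the better of (k−i) uncut or g[k−i].
Small cases: g[2]=1, g[3]=2, g[4]=4, g[5]=6, g[6]=9, g[7]=12.
g[8] = max(1×12, 2×9, 3×6, …, 6×2, 7×1) = 18
g[9] = max(1×18, 2×12, 3×9, …, 7×2, 8×1) = 27
g[10] = max(1×27, 2×18, 3×12, …, 8×2, 9×1) = 36
g[11] = max(1×36, 2×27, 3×18, …, 9×2, 10×1) = 54
g[12] = max(1×54, 2×36, 3×27, …, 10×2, 11×1) = 81
g[13] = max(1×81, 2×54, 3×36, …, 11×2, 12×1) = 108
g[14] = max(1×108, 2×81, 3×54, …, 12×2, 13×1) = 162
One optimal split: 3 + 3 + 3 + 3 + 2; product 3×3×3×3×2 = 162.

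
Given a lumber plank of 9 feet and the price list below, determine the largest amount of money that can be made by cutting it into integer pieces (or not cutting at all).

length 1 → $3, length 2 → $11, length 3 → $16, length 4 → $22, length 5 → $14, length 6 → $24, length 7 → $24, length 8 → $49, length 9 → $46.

Consider every possible first cut. v[k] is the best of p[i]+v[k−i] over all sellable i≤k.
v[1] = 3
v[2] = max(3+3, 11+0) = 11
v[3] = max(3+11, 11+3, 16+0) = 16
v[4] = max(3+16, 11+11, 16+3, 22+0) = 22
v[5] = max(3+22, 11+16, 16+11, 22+3, 14+0) = 27
v[6] = max(3+27, 11+22, 16+16, 22+11, 14+3, 24+0) = 33
v[7] = max(3+33, 11+27, 16+22, …, 24+3, 24+0) = 38
v[8] = max(3+38, 11+33, 16+27, …, 24+3, 49+0) = 49
v[9] = max(3+49, 11+38, 16+33, …, 49+3, 46+0) = 52
One optimal cutting: 8 + 1 → $49 + $3 = $52.

52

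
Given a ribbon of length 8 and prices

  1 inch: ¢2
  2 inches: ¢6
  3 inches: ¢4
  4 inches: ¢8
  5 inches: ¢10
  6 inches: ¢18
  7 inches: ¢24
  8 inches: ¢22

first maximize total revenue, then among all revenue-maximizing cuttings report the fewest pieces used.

2

Build r[k] bottom-up: r[k] = max over allowed piece i of (p[i] + r[k−i]).
r[1] = 2
r[2] = max(2+2, 6+0) = 6
r[3] = max(2+6, 6+2, 4+0) = 8
r[4] = max(2+8, 6+6, 4+2, 8+0) = 12
r[5] = max(2+12, 6+8, 4+6, 8+2, 10+0) = 14
r[6] = max(2+14, 6+12, 4+8, 8+6, 10+2, 18+0) = 18
r[7] = max(2+18, 6+14, 4+12, …, 18+2, 24+0) = 24
r[8] = max(2+24, 6+18, 4+14, …, 24+2, 22+0) = 26
Maximum revenue is ¢26.
Now minimize piece count subject to staying optimal: for each k, pieces[k] = 1 + min over i with p[i]+r[k−i]=r[k] of pieces[k−i].
pieces[5] = 3
pieces[6] = 1
pieces[7] = 1
pieces[8] = 2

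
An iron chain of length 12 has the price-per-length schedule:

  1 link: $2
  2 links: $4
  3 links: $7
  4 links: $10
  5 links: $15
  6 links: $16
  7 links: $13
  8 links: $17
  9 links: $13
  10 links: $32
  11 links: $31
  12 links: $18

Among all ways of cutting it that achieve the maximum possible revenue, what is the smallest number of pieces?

2

Consider every possible first cut. r[k] is the best of p[i]+r[k−i] over all sellable i≤k.
r[1] = 2
r[2] = max(2+2, 4+0) = 4
r[3] = max(2+4, 4+2, 7+0) = 7
r[4] = max(2+7, 4+4, 7+2, 10+0) = 10
r[5] = max(2+10, 4+7, 7+4, 10+2, 15+0) = 15
r[6] = max(2+15, 4+10, 7+7, 10+4, 15+2, 16+0) = 17
r[7] = max(2+17, 4+15, 7+10, …, 16+2, 13+0) = 19
r[8] = max(2+19, 4+17, 7+15, …, 13+2, 17+0) = 22
r[9] = max(2+22, 4+19, 7+17, …, 17+2, 13+0) = 25
r[10] = max(2+25, 4+22, 7+19, …, 13+2, 32+0) = 32
r[11] = max(2+32, 4+25, 7+22, …, 32+2, 31+0) = 34
r[12] = max(2+34, 4+32, 7+25, …, 31+2, 18+0) = 36
Maximum revenue is $36.
Now minimize piece count subject to staying optimal: for each k, pieces[k] = 1 + min over i with p[i]+r[k−i]=r[k] of pieces[k−i].
pieces[9] = 2
pieces[10] = 1
pieces[11] = 2
pieces[12] = 2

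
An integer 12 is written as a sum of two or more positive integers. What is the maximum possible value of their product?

81

Let P[k] be the best product for length k (with at least one cut). For each first piece i, the rest contributes max(k−i, P[k−i]).
P[2] = 1×max(1,0) = 1×1 = 1
P[3] = 1×max(2,1) = 1×2 = 2
P[4] = 2×max(2,1) = 2×2 = 4
P[5] = 2×max(3,2) = 2×3 = 6
P[6] = 3×max(3,2) = 3×3 = 9
P[7] = 2×max(5,6) = 2×6 = 12
P[8] = 2×max(6,9) = 2×9 = 18
P[9] = 3×max(6,9) = 3×9 = 27
P[10] = 2×max(8,18) = 2×18 = 36
P[11] = 2×max(9,27) = 2×27 = 54
P[12] = 3×max(9,27) = 3×27 = 81
One optimal split: 3 + 3 + 3 + 3; product 3×3×3×3 = 81.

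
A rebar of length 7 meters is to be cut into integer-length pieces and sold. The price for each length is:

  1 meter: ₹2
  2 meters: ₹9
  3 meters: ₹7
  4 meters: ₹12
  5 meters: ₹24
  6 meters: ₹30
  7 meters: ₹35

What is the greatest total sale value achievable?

35

Build best[k] bottom-up: best[k] = max over allowed piece i of (p[i] + best[k−i]).
best[1] = 2
best[2] = 9
best[3] = 11  (first piece 1, then best[2]=9)
best[4] = 18  (first piece 2, then best[2]=9)
best[5] = 24
best[6] = 30
best[7] = 35
Best is to sell the whole 7-meter piece uncut for ₹35.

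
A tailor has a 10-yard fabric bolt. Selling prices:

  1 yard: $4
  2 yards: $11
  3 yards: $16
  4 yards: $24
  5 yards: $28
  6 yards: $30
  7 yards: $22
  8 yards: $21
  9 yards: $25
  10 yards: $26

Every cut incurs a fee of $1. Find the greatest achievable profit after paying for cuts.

57

Let v[k] be the best obtainable value from length k. For each k, try every first piece i and keep the best of price[i] + v[k−i] minus the 1 cut fee when i<k.
v[1] = 4
v[2] = max(4+4-1, 11+0) = 11
v[3] = max(4+11-1, 11+4-1, 16+0) = 16
v[4] = max(4+16-1, 11+11-1, 16+4-1, 24+0) = 24
v[5] = max(4+24-1, 11+16-1, 16+11-1, 24+4-1, 28+0) = 28
v[6] = max(4+28-1, 11+24-1, 16+16-1, 24+11-1, 28+4-1, 30+0) = 34
v[7] = max(4+34-1, 11+28-1, 16+24-1, …, 30+4-1, 22+0) = 39
v[8] = max(4+39-1, 11+34-1, 16+28-1, …, 22+4-1, 21+0) = 47
v[9] = max(4+47-1, 11+39-1, 16+34-1, …, 21+4-1, 25+0) = 51
v[10] = max(4+51-1, 11+47-1, 16+39-1, …, 25+4-1, 26+0) = 57
One optimal plan: pieces 4 + 4 + 2 (2 cuts) → $59 − $2 = $57.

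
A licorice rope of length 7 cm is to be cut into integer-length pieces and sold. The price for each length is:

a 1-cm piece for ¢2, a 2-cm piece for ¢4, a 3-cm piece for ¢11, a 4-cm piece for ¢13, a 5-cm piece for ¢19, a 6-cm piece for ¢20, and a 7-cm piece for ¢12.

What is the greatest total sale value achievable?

24

Build best[k] bottom-up: best[k] = max over allowed piece i of (p[i] + best[k−i]).
best[1] = 2
best[2] = 4  (first piece 1, then best[1]=2)
best[3] = 11
best[4] = 13  (first piece 1, then best[3]=11)
best[5] = 19
best[6] = 22  (first piece 3, then best[3]=11)
best[7] = 24  (first piece 1, then best[6]=22)
One optimal cutting: 3 + 3 + 1 → ¢11 + ¢11 + ¢2 = ¢24.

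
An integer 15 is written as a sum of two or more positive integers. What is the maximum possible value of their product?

243

Let prod[k] be the best product for length k (with at least one cut). For each first piece i, the rest contributes max(k−i, prod[k−i]).
prod[2] = 1·max(1,0) = 1·1 = 1
prod[3] = 1·max(2,1) = 1·2 = 2
prod[4] = 2·max(2,1) = 2·2 = 4
prod[5] = 2·max(3,2) = 2·3 = 6
prod[6] = 3·max(3,2) = 3·3 = 9
prod[7] = 2·max(5,6) = 2·6 = 12
prod[8] = 2·max(6,9) = 2·9 = 18
prod[9] = 3·max(6,9) = 3·9 = 27
prod[10] = 2·max(8,18) = 2·18 = 36
prod[11] = 2·max(9,27) = 2·27 = 54
prod[12] = 3·max(9,27) = 3·27 = 81
prod[13] = 2·max(11,54) = 2·54 = 108
prod[14] = 2·max(12,81) = 2·81 = 162
prod[15] = 3·max(12,81) = 3·81 = 243
One optimal split: 3 + 3 + 3 + 3 + 3; product 3·3·3·3·3 = 243.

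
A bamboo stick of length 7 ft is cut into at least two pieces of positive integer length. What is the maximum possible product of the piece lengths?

12

Let m[k] be the best product for length k (with at least one cut). For each first piece i, the rest contributes max(k−i, m[k−i]).
m[2] = 1*max(1,0) = 1*1 = 1
m[3] = 1*max(2,1) = 1*2 = 2
m[4] = 2*max(2,1) = 2*2 = 4
m[5] = 2*max(3,2) = 2*3 = 6
m[6] = 3*max(3,2) = 3*3 = 9
m[7] = 2*max(5,6) = 2*6 = 12
One optimal split: 3 + 2 + 2; product 3*2*2 = 12.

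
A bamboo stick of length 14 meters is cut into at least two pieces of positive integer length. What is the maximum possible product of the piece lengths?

162

Define g[k] = max over 1≤i<k of i · max(k−i, g[k−i]); the inner max lets the remainder stay uncut if that's better.
Small cases: g[2]=1, g[3]=2, g[4]=4, g[5]=6, g[6]=9, g[7]=12, g[8]=18, g[9]=27.
g[10] = 2*max(8,18) = 2*18 = 36
g[11] = 2*max(9,27) = 2*27 = 54
g[12] = 3*max(9,27) = 3*27 = 81
g[13] = 2*max(11,54) = 2*54 = 108
g[14] = 2*max(12,81) = 2*81 = 162
One optimal split: 3 + 3 + 3 + 3 + 2; product 3*3*3*3*2 = 162.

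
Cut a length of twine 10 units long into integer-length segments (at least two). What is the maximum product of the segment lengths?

Fill g[k] for k=2..10: at each k try every first piece i and multiply by the better of (k−i) uncut or g[k−i].
g[2] = 1*max(1,0) = 1*1 = 1
g[3] = 1*max(2,1) = 1*2 = 2
g[4] = 2*max(2,1) = 2*2 = 4
g[5] = 2*max(3,2) = 2*3 = 6
g[6] = 3*max(3,2) = 3*3 = 9
g[7] = 2*max(5,6) = 2*6 = 12
g[8] = 2*max(6,9) = 2*9 = 18
g[9] = 3*max(6,9) = 3*9 = 27
g[10] = 2*max(8,18) = 2*18 = 36
One optimal split: 3 + 3 + 2 + 2; product 3*3*2*2 = 36.

36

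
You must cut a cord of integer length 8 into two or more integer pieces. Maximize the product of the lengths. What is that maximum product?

18

Define m[k] = max over 1≤i<k of i · max(k−i, m[k−i]); the inner max lets the remainder stay uncut if that's better.
m[2] = 1*max(1,0) = 1*1 = 1
m[3] = max(1*2, 2*1) = 2
m[4] = max(1*3, 2*2, 3*1) = 4
m[5] = max(1*4, 2*3, 3*2, 4*1) = 6
m[6] = max(1*6, 2*4, 3*3, 4*2, 5*1) = 9
m[7] = max(1*9, 2*6, 3*4, 4*3, 5*2, 6*1) = 12
m[8] = max(1*12, 2*9, 3*6, …, 6*2, 7*1) = 18
One optimal split: 3 + 3 + 2; product 3*3*2 = 18.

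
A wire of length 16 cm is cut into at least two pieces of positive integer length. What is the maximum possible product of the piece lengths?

324

Fill g[k] for k=2..16: at each k try every first piece i and multiply by the better of (k−i) uncut or g[k−i].
g[2] = 1·max(1,0) = 1·1 = 1
g[3] = max(1·2, 2·1) = 2
g[4] = max(1·3, 2·2, 3·1) = 4
g[5] = max(1·4, 2·3, 3·2, 4·1) = 6
g[6] = max(1·6, 2·4, 3·3, 4·2, 5·1) = 9
g[7] = max(1·9, 2·6, 3·4, 4·3, 5·2, 6·1) = 12
g[8] = max(1·12, 2·9, 3·6, …, 6·2, 7·1) = 18
g[9] = max(1·18, 2·12, 3·9, …, 7·2, 8·1) = 27
g[10] = max(1·27, 2·18, 3·12, …, 8·2, 9·1) = 36
g[11] = max(1·36, 2·27, 3·18, …, 9·2, 10·1) = 54
g[12] = max(1·54, 2·36, 3·27, …, 10·2, 11·1) = 81
g[13] = max(1·81, 2·54, 3·36, …, 11·2, 12·1) = 108
g[14] = max(1·108, 2·81, 3·54, …, 12·2, 13·1) = 162
g[15] = max(1·162, 2·108, 3·81, …, 13·2, 14·1) = 243
g[16] = max(1·243, 2·162, 3·108, …, 14·2, 15·1) = 324
One optimal split: 3 + 3 + 3 + 3 + 2 + 2; product 3·3·3·3·2·2 = 324.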